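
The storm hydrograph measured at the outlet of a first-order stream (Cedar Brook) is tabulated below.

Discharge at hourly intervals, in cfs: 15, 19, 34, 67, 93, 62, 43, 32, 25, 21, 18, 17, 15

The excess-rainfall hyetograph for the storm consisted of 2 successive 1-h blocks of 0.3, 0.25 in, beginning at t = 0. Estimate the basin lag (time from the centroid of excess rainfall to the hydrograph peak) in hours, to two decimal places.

t_L ≈ 3.05 h

Centroid of excess rainfall: t_c = Σ P_i·t̄_i / ΣP_i = 0.9545 h (block centres at 0.5, 1.5 h).
Hydrograph peak occurs at t = 4 h, so basin lag t_L = 4 − 0.9545 = 3.05 h.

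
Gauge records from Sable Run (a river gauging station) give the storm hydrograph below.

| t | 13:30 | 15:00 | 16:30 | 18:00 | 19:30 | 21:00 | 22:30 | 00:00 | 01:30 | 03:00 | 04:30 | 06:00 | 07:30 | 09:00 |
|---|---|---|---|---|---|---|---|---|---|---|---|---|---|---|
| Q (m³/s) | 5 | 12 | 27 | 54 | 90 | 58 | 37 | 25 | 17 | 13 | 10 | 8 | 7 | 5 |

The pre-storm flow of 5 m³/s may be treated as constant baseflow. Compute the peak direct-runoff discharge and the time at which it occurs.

Subtracting baseflow gives direct-runoff ordinates: 0.0, 7.0, 22.0, 49.0, 85.0, 53.0, 32.0, 20.0, 12.0, 8.0, 5.0, 3.0, 2.0, 0.0 m³/s.
The maximum is 85.0 m³/s, occurring at the reading for t = 19:30.

Q_p = 85.0 m³/s at t = 19:30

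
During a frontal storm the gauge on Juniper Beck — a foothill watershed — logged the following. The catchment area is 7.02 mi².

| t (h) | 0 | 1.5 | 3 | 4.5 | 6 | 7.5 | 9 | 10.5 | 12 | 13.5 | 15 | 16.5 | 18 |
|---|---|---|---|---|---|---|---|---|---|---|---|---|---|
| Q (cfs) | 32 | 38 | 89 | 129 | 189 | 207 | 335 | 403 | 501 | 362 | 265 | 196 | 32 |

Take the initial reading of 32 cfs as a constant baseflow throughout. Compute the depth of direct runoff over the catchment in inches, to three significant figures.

d ≈ 0.782 in

Direct runoff: 0.0, 6.0, 57.0, 97.0, 157.0, 175.0, 303.0, 371.0, 469.0, 330.0, 233.0, 164.0, 0.0 cfs; ΣQ_DR = 2362 cfs.
V = ΣQ_DR · Δt = 2362 × 5400 s = 1.275 × 10^7 ft³.
Over A = 7.02 mi², depth = V / A = 0.782 in.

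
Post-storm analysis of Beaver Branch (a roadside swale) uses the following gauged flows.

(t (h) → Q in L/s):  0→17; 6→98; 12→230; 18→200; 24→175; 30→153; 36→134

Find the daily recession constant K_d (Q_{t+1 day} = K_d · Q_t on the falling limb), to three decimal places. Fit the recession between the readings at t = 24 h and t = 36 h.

Between t = 24 h and t = 36 h the flow falls from 175 to 134 L/s over 2×6 h = 12 h.
Per-interval ratio K = (134/175)^(1/2) = 0.8751; K_d = K^(24/6) = 0.586.

K_d ≈ 0.586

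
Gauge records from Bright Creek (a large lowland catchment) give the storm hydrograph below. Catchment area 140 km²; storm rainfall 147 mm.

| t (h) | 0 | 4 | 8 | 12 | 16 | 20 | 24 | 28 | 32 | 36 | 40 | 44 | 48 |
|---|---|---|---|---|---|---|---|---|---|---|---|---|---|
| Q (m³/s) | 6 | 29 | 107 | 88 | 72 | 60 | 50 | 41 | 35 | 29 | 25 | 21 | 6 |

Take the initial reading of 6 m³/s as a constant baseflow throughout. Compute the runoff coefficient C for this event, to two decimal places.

ΣQ_DR = 491.0 m³/s; V = ΣQ_DR·Δt = 7.070 × 10^6 m³.
Runoff depth d = V / A = 50.50 mm.
C = d / P = 50.50 / 147 = 0.34.

C ≈ 0.34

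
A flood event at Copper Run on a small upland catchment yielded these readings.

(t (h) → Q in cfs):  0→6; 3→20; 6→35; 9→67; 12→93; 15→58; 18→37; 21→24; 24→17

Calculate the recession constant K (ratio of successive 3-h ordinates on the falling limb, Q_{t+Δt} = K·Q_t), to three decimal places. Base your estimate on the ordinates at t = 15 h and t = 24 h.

K ≈ 0.664

Using the recession-limb readings at t = 15 h and t = 24 h: Q falls from 58 to 17 cfs over 3 intervals.
K = (Q₂/Q₁)^(1/3) = (17/58)^(1/3) = 0.664.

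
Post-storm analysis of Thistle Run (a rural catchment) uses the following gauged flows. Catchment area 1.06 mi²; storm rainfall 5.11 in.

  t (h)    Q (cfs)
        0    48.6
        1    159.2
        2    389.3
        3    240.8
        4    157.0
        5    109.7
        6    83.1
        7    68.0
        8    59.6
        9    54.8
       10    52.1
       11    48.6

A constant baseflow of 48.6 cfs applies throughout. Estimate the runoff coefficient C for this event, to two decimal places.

ΣQ_DR = 887.6 cfs; V = ΣQ_DR·Δt = 3.195 × 10^6 ft³.
Runoff depth d = V / A = 1.298 in.
C = d / P = 1.298 / 5.11 = 0.25.

C ≈ 0.25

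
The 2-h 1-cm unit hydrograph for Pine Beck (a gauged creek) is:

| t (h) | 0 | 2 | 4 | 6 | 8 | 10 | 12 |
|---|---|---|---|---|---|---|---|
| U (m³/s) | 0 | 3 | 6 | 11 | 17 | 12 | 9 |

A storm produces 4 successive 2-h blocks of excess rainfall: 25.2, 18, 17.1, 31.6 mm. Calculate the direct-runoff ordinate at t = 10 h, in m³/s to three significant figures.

By discrete convolution, Q_j = Σ (P_i / 10 mm) · U_{j−i}.
At t = 10 h (j=5): Q = (25.2/10)·12 + (18/10)·17 + (17.1/10)·11 + (31.6/10)·6 = 98.6 m³/s.

Q ≈ 98.6 m³/s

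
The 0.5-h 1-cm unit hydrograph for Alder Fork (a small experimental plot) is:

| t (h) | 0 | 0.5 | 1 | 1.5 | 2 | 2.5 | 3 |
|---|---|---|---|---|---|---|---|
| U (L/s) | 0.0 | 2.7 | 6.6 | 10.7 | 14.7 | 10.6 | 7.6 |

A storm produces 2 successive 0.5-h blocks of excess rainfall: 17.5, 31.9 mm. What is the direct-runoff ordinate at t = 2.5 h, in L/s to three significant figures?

By discrete convolution, Q_j = Σ (P_i / 10 mm) · U_{j−i}.
At t = 2.5 h (j=5): Q = (17.5/10)·10.6 + (31.9/10)·14.7 = 65.4 L/s.

Q ≈ 65.4 L/s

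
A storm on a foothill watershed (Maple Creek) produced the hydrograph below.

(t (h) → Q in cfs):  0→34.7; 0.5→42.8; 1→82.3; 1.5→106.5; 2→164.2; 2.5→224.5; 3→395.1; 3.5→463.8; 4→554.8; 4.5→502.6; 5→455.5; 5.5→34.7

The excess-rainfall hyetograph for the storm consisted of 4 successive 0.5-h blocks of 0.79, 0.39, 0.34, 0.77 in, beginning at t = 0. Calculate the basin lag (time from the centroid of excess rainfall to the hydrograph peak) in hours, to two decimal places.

t_L ≈ 3.01 h

Centroid of excess rainfall: t_c = Σ P_i·t̄_i / ΣP_i = 0.9880 h (block centres at 0.25, 0.75, 1.25, 1.75 h).
Hydrograph peak occurs at t = 4 h, so basin lag t_L = 4 − 0.9880 = 3.01 h.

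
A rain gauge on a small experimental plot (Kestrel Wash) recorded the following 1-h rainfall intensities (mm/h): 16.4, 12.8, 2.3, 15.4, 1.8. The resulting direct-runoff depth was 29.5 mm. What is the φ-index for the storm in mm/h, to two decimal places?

φ ≈ 5.03 mm/h

Only the 3 blocks with intensity above φ contribute runoff: 16.4, 12.8, 15.4 mm/h.
Σ(I−φ)·Δt = d  ⇒  (16.4+12.8+15.4 − 3φ)·1 = 29.5
φ = (44.60 − 29.5/1) / 3 = 5.03 mm/h.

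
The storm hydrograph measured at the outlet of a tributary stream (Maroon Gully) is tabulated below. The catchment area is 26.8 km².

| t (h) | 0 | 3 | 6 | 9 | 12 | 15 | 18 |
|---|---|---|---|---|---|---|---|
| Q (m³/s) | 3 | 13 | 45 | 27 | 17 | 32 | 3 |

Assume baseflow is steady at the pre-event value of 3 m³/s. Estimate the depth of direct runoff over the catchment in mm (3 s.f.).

d ≈ 48.0 mm

Direct runoff: 0.0, 10.0, 42.0, 24.0, 14.0, 29.0, 0.0 m³/s; ΣQ_DR = 119.0 m³/s.
V = ΣQ_DR · Δt = 119.0 × 10800 s = 1.285 × 10^6 m³.
Over A = 26.8 km², depth = V / A = 48.0 mm.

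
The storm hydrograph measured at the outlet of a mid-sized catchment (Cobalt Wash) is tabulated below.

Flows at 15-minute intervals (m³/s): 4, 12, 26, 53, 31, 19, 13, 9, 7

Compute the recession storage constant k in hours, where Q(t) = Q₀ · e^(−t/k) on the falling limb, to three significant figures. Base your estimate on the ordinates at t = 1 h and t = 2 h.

On the falling limb, Q drops from 31 to 7 m³/s between t = 1 h and t = 2 h (Δt = 1 h).
k = −Δt / ln(Q₂/Q₁) = −1 / ln(7/31) = 0.672 h.

k ≈ 0.672 h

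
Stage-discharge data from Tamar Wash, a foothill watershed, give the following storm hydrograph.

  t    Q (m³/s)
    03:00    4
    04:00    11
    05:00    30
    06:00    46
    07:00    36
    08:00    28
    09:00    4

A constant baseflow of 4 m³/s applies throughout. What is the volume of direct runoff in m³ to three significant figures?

Direct-runoff ordinates (Q − Q_b): 0.0, 7.0, 26.0, 42.0, 32.0, 24.0, 0.0 m³/s.
ΣQ_DR = 131.0 m³/s.
With Δt = 1 h = 3600 s, V = ΣQ_DR · Δt = 131.0 × 3600 = 4.72 × 10^5 m³.

V ≈ 4.72 × 10^5 m³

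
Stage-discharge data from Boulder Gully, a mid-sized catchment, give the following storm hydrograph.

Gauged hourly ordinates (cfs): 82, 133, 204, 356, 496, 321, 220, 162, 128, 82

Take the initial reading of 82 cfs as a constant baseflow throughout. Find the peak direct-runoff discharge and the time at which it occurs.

Q_p = 414.0 cfs at t = 4 h

Subtracting baseflow gives direct-runoff ordinates: 0.0, 51.0, 122.0, 274.0, 414.0, 239.0, 138.0, 80.0, 46.0, 0.0 cfs.
The maximum is 414.0 cfs, occurring at the reading for t = 4 h.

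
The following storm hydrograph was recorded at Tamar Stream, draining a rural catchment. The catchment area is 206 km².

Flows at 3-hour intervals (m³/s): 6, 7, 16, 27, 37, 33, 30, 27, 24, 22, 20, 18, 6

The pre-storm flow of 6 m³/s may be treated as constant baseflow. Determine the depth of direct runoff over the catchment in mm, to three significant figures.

d ≈ 10.2 mm

Direct runoff: 0.0, 1.0, 10.0, 21.0, 31.0, 27.0, 24.0, 21.0, 18.0, 16.0, 14.0, 12.0, 0.0 m³/s; ΣQ_DR = 195.0 m³/s.
V = ΣQ_DR · Δt = 195.0 × 10800 s = 2.106 × 10^6 m³.
Over A = 206 km², depth = V / A = 10.2 mm.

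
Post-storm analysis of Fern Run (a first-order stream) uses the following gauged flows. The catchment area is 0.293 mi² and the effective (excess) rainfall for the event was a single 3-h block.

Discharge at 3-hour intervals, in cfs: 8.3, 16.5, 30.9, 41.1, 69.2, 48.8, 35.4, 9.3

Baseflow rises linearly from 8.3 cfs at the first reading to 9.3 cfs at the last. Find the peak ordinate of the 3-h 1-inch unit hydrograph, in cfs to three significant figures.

U_p ≈ 20.1 cfs

Direct runoff: 0.00, 8.06, 22.31, 32.37, 60.33, 39.79, 26.24, 0.00 cfs; ΣQ_DR = 189.1 cfs, peak = 60.33 cfs.
Runoff depth d = ΣQ_DR·Δt / A = 189.1 × 10800 / (0.293 mi²) = 3.000 in.
The 1-inch UH is the DRH scaled by (1 in)/d, so U_p = 60.33 × 1/3.000 = 20.1 cfs.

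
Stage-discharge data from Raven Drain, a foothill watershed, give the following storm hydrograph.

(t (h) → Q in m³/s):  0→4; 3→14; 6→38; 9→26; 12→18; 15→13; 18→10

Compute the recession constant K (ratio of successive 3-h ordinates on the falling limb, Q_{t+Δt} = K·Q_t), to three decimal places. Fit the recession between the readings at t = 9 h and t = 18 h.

K ≈ 0.727

Using the recession-limb readings at t = 9 h and t = 18 h: Q falls from 26 to 10 m³/s over 3 intervals.
K = (Q₂/Q₁)^(1/3) = (10/26)^(1/3) = 0.727.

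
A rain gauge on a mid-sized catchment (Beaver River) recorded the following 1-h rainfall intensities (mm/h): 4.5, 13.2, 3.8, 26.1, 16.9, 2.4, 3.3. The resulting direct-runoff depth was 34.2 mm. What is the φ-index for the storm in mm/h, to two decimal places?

Only the 3 blocks with intensity above φ contribute runoff: 13.2, 26.1, 16.9 mm/h.
Σ(I−φ)·Δt = d  ⇒  (13.2+26.1+16.9 − 3φ)·1 = 34.2
φ = (56.20 − 34.2/1) / 3 = 7.33 mm/h.

φ ≈ 7.33 mm/h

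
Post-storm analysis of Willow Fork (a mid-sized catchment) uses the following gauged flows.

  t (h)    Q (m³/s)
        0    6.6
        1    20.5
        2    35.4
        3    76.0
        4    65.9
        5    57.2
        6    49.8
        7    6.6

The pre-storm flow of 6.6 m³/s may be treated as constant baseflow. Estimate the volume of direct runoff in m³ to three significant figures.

V ≈ 9.55 × 10^5 m³

Direct-runoff ordinates (Q − Q_b): 0.0, 13.9, 28.8, 69.4, 59.3, 50.6, 43.2, 0.0 m³/s.
ΣQ_DR = 265.2 m³/s.
With Δt = 1 h = 3600 s, V = ΣQ_DR · Δt = 265.2 × 3600 = 9.55 × 10^5 m³.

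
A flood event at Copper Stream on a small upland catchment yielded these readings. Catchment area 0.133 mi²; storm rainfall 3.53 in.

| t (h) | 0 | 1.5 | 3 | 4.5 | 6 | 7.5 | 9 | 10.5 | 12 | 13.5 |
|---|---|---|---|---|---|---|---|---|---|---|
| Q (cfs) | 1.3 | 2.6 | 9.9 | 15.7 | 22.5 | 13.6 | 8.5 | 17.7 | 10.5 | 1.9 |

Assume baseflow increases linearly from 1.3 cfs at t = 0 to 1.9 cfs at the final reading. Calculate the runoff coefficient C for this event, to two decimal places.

ΣQ_DR = 88.20 cfs; V = ΣQ_DR·Δt = 4.763 × 10^5 ft³.
Runoff depth d = V / A = 1.541 in.
C = d / P = 1.541 / 3.53 = 0.44.

C ≈ 0.44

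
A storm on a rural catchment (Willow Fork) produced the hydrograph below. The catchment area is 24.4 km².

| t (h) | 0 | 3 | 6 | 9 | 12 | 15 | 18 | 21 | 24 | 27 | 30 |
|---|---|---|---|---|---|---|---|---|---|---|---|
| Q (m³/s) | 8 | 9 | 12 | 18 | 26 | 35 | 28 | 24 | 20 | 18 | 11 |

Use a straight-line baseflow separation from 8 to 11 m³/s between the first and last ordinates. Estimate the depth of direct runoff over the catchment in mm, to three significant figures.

Direct runoff: 0.00, 0.70, 3.40, 9.10, 16.80, 25.50, 18.20, 13.90, 9.60, 7.30, 0.00 m³/s; ΣQ_DR = 104.5 m³/s.
V = ΣQ_DR · Δt = 104.5 × 10800 s = 1.129 × 10^6 m³.
Over A = 24.4 km², depth = V / A = 46.3 mm.

d ≈ 46.3 mm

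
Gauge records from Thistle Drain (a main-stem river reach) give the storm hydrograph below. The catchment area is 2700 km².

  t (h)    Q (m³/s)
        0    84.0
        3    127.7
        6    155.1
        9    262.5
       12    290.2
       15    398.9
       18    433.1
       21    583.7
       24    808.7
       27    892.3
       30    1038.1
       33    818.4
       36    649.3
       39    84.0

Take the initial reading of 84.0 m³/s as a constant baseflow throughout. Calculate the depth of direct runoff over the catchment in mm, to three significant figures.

d ≈ 21.8 mm

Direct runoff: 0.0, 43.7, 71.1, 178.5, 206.2, 314.9, 349.1, 499.7, 724.7, 808.3, 954.1, 734.4, 565.3, 0.0 m³/s; ΣQ_DR = 5450 m³/s.
V = ΣQ_DR · Δt = 5450 × 10800 s = 5.886 × 10^7 m³.
Over A = 2700 km², depth = V / A = 21.8 mm.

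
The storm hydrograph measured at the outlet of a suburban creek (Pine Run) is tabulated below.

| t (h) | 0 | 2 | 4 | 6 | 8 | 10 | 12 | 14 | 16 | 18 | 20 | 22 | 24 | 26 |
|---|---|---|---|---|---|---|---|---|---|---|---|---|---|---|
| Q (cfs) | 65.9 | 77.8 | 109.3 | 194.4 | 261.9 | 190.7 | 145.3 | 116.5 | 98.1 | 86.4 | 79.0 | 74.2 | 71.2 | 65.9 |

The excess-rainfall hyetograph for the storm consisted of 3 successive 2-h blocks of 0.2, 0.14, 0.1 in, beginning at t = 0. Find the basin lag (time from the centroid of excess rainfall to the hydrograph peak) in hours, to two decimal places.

t_L ≈ 5.45 h

Centroid of excess rainfall: t_c = Σ P_i·t̄_i / ΣP_i = 2.5455 h (block centres at 1, 3, 5 h).
Hydrograph peak occurs at t = 8 h, so basin lag t_L = 8 − 2.5455 = 5.45 h.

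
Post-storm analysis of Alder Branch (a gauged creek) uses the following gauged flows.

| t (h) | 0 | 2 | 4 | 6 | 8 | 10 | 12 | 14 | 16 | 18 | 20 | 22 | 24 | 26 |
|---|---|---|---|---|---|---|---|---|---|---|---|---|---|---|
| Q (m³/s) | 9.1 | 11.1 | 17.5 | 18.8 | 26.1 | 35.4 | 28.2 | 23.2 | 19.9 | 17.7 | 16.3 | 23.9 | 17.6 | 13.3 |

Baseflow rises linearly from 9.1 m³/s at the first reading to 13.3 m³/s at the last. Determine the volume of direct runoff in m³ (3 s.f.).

Direct-runoff ordinates (Q − Q_b): 0.00, 1.68, 7.75, 8.73, 15.71, 24.68, 17.16, 11.84, 8.22, 5.69, 3.97, 11.25, 4.62, 0.00 m³/s.
ΣQ_DR = 121.3 m³/s.
With Δt = 2 h = 7200 s, V = ΣQ_DR · Δt = 121.3 × 7200 = 8.73 × 10^5 m³.

V ≈ 8.73 × 10^5 m³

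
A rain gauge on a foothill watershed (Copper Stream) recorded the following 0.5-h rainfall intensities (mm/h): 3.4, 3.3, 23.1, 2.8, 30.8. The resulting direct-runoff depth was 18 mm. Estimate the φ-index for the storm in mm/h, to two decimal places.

φ ≈ 8.95 mm/h

Only the 2 blocks with intensity above φ contribute runoff: 23.1, 30.8 mm/h.
Σ(I−φ)·Δt = d  ⇒  (23.1+30.8 − 2φ)·0.5 = 18
φ = (53.90 − 18/0.5) / 2 = 8.95 mm/h.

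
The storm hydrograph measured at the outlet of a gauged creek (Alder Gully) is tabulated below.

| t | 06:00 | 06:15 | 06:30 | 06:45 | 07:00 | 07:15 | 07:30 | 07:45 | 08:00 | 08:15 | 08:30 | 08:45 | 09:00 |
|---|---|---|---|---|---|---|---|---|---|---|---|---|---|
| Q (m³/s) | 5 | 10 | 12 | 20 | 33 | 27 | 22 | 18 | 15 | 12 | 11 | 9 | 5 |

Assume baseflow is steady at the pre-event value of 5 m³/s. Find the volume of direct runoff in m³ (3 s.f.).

Direct-runoff ordinates (Q − Q_b): 0.0, 5.0, 7.0, 15.0, 28.0, 22.0, 17.0, 13.0, 10.0, 7.0, 6.0, 4.0, 0.0 m³/s.
ΣQ_DR = 134.0 m³/s.
With Δt = 0.25 h = 900 s, V = ΣQ_DR · Δt = 134.0 × 900 = 1.21 × 10^5 m³.

V ≈ 1.21 × 10^5 m³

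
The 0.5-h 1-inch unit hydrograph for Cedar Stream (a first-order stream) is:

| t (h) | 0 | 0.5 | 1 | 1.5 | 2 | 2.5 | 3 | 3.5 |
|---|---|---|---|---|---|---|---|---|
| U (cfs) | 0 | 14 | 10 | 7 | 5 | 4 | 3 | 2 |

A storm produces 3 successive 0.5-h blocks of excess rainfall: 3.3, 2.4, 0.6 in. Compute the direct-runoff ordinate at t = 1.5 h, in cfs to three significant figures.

By discrete convolution, Q_j = Σ (P_i / 1 in) · U_{j−i}.
At t = 1.5 h (j=3): Q = (3.3/1)·7 + (2.4/1)·10 + (0.6/1)·14 = 55.5 cfs.

Q ≈ 55.5 cfs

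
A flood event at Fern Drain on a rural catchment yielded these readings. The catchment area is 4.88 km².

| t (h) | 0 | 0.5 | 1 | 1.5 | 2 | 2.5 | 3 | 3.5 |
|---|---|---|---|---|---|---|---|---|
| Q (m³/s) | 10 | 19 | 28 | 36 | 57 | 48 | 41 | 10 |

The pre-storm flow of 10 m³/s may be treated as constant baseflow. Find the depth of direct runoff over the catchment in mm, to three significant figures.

Direct runoff: 0.0, 9.0, 18.0, 26.0, 47.0, 38.0, 31.0, 0.0 m³/s; ΣQ_DR = 169.0 m³/s.
V = ΣQ_DR · Δt = 169.0 × 1800 s = 3.042 × 10^5 m³.
Over A = 4.88 km², depth = V / A = 62.3 mm.

d ≈ 62.3 mm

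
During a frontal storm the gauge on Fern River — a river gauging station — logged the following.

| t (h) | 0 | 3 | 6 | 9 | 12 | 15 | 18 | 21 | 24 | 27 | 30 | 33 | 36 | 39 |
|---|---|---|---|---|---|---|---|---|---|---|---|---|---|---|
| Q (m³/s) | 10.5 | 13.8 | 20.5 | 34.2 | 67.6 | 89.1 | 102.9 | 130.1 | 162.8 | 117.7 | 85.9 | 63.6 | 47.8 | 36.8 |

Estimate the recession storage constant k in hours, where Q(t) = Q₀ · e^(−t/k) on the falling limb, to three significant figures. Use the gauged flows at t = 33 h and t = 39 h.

On the falling limb, Q drops from 63.6 to 36.8 m³/s between t = 33 h and t = 39 h (Δt = 6 h).
k = −Δt / ln(Q₂/Q₁) = −6 / ln(36.8/63.6) = 11.0 h.

k ≈ 11.0 h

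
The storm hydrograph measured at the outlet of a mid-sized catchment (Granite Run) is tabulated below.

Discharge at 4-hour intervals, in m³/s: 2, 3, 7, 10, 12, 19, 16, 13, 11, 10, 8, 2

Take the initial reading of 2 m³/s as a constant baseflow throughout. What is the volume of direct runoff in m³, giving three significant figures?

V ≈ 1.28 × 10^6 m³

Direct-runoff ordinates (Q − Q_b): 0.0, 1.0, 5.0, 8.0, 10.0, 17.0, 14.0, 11.0, 9.0, 8.0, 6.0, 0.0 m³/s.
ΣQ_DR = 89.00 m³/s.
With Δt = 4 h = 14400 s, V = ΣQ_DR · Δt = 89.00 × 14400 = 1.28 × 10^6 m³.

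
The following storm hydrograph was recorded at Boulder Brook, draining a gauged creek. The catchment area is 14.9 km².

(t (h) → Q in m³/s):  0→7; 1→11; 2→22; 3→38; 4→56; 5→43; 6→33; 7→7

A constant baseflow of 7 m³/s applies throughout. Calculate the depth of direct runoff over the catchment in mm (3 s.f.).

d ≈ 38.9 mm

Direct runoff: 0.0, 4.0, 15.0, 31.0, 49.0, 36.0, 26.0, 0.0 m³/s; ΣQ_DR = 161.0 m³/s.
V = ΣQ_DR · Δt = 161.0 × 3600 s = 5.796 × 10^5 m³.
Over A = 14.9 km², depth = V / A = 38.9 mm.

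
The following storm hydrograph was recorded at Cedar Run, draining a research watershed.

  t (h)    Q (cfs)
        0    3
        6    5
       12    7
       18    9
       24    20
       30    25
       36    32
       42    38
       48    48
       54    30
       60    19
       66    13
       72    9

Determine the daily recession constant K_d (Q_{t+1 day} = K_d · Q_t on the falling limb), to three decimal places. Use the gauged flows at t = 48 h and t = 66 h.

K_d ≈ 0.175

Between t = 48 h and t = 66 h the flow falls from 48 to 13 cfs over 3×6 h = 18 h.
Per-interval ratio K = (13/48)^(1/3) = 0.6470; K_d = K^(24/6) = 0.175.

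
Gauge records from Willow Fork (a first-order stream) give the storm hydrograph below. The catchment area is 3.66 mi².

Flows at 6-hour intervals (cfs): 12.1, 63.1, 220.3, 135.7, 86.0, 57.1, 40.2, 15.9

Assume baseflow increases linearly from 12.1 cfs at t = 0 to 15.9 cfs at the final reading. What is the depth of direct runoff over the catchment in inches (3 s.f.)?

Direct runoff: 0.00, 50.46, 207.11, 121.97, 71.73, 42.29, 24.84, 0.00 cfs; ΣQ_DR = 518.4 cfs.
V = ΣQ_DR · Δt = 518.4 × 21600 s = 1.120 × 10^7 ft³.
Over A = 3.66 mi², depth = V / A = 1.32 in.

d ≈ 1.32 in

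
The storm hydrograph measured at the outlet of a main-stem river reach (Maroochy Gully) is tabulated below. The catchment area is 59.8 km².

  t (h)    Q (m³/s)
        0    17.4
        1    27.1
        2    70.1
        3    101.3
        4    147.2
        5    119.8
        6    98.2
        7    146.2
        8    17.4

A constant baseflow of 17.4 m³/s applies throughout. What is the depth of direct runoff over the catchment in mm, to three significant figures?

Direct runoff: 0.0, 9.7, 52.7, 83.9, 129.8, 102.4, 80.8, 128.8, 0.0 m³/s; ΣQ_DR = 588.1 m³/s.
V = ΣQ_DR · Δt = 588.1 × 3600 s = 2.117 × 10^6 m³.
Over A = 59.8 km², depth = V / A = 35.4 mm.

d ≈ 35.4 mm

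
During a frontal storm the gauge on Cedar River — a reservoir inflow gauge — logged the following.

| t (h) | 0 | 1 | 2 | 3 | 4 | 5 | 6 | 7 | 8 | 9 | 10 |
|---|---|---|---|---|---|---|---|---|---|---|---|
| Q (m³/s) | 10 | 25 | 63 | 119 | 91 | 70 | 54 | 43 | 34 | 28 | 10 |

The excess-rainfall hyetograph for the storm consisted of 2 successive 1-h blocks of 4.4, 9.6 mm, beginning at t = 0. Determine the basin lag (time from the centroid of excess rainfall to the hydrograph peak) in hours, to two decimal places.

Centroid of excess rainfall: t_c = Σ P_i·t̄_i / ΣP_i = 1.1857 h (block centres at 0.5, 1.5 h).
Hydrograph peak occurs at t = 3 h, so basin lag t_L = 3 − 1.1857 = 1.81 h.

t_L ≈ 1.81 h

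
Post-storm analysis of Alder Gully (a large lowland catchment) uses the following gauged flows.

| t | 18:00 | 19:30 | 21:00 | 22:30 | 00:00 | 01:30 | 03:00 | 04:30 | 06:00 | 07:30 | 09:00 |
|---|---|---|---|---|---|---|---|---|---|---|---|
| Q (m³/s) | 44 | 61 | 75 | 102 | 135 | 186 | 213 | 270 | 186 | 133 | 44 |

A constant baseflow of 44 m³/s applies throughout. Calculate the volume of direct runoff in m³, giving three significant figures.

Direct-runoff ordinates (Q − Q_b): 0.0, 17.0, 31.0, 58.0, 91.0, 142.0, 169.0, 226.0, 142.0, 89.0, 0.0 m³/s.
ΣQ_DR = 965.0 m³/s.
With Δt = 1.5 h = 5400 s, V = ΣQ_DR · Δt = 965.0 × 5400 = 5.21 × 10^6 m³.

V ≈ 5.21 × 10^6 m³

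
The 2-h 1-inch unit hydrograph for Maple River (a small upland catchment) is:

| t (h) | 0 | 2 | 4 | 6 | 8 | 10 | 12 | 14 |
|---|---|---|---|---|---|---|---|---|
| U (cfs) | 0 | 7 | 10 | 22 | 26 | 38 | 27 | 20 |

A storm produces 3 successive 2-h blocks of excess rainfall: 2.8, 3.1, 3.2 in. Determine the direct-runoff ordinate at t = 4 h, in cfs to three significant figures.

By discrete convolution, Q_j = Σ (P_i / 1 in) · U_{j−i}.
At t = 4 h (j=2): Q = (2.8/1)·10 + (3.1/1)·7 + (3.2/1)·0 = 49.7 cfs.

Q ≈ 49.7 cfs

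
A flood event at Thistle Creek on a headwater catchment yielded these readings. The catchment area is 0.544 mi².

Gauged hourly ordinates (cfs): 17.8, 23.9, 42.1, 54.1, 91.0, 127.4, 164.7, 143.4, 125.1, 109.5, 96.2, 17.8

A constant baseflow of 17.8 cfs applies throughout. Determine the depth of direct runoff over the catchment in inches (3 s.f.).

d ≈ 2.28 in

Direct runoff: 0.0, 6.1, 24.3, 36.3, 73.2, 109.6, 146.9, 125.6, 107.3, 91.7, 78.4, 0.0 cfs; ΣQ_DR = 799.4 cfs.
V = ΣQ_DR · Δt = 799.4 × 3600 s = 2.878 × 10^6 ft³.
Over A = 0.544 mi², depth = V / A = 2.28 in.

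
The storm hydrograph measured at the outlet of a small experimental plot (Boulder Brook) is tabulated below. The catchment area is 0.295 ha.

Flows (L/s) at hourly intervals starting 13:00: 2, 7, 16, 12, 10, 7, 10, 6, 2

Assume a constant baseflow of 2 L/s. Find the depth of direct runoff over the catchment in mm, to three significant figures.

Direct runoff: 0.0, 5.0, 14.0, 10.0, 8.0, 5.0, 8.0, 4.0, 0.0 L/s; ΣQ_DR = 54.00 L/s.
V = ΣQ_DR · Δt = 54.00 × 3600 s = 1.944 × 10^5 L.
Over A = 0.295 ha, depth = V / A = 65.9 mm.

d ≈ 65.9 mm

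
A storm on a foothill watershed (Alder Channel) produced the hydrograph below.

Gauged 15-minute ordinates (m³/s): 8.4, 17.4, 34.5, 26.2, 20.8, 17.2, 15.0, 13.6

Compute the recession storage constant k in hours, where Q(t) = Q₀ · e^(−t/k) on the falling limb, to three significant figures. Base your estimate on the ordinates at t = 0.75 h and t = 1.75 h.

On the falling limb, Q drops from 26.2 to 13.6 m³/s between t = 0.75 h and t = 1.75 h (Δt = 1 h).
k = −Δt / ln(Q₂/Q₁) = −1 / ln(13.6/26.2) = 1.53 h.

k ≈ 1.53 h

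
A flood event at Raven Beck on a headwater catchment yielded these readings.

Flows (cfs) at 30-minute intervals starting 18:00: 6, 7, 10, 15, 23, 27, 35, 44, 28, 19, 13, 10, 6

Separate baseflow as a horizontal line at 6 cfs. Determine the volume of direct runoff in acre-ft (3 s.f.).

Direct-runoff ordinates (Q − Q_b): 0.0, 1.0, 4.0, 9.0, 17.0, 21.0, 29.0, 38.0, 22.0, 13.0, 7.0, 4.0, 0.0 cfs.
ΣQ_DR = 165.0 cfs.
With Δt = 0.5 h = 1800 s, V = ΣQ_DR · Δt = 165.0 × 1800 = 2.97 × 10^5 ft³ = 6.82 acre-ft.

V ≈ 6.82 acre-ft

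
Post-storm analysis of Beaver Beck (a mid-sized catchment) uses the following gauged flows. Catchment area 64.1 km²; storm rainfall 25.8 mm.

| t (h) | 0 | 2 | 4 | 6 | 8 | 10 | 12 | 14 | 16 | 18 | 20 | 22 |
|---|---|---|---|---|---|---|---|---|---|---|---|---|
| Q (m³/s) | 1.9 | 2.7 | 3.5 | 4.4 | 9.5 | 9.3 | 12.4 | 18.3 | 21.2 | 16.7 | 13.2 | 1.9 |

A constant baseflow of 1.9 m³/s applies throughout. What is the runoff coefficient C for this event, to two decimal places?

ΣQ_DR = 92.20 m³/s; V = ΣQ_DR·Δt = 6.638 × 10^5 m³.
Runoff depth d = V / A = 10.36 mm.
C = d / P = 10.36 / 25.8 = 0.40.

C ≈ 0.40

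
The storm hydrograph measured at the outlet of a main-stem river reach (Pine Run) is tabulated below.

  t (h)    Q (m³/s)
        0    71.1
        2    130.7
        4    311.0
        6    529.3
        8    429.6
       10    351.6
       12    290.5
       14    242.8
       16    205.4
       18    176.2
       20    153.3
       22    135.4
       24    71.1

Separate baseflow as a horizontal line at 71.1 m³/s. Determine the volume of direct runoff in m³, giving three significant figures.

Direct-runoff ordinates (Q − Q_b): 0.0, 59.6, 239.9, 458.2, 358.5, 280.5, 219.4, 171.7, 134.3, 105.1, 82.2, 64.3, 0.0 m³/s.
ΣQ_DR = 2174 m³/s.
With Δt = 2 h = 7200 s, V = ΣQ_DR · Δt = 2174 × 7200 = 1.57 × 10^7 m³.

V ≈ 1.57 × 10^7 m³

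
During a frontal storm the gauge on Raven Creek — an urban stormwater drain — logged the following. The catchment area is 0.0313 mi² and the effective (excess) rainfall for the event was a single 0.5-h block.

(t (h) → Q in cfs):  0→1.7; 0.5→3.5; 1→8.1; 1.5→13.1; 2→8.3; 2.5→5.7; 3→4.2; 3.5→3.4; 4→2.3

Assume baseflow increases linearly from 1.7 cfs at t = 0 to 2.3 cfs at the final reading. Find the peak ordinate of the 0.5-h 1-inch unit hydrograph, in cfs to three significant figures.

U_p ≈ 14.0 cfs

Direct runoff: 0.00, 1.73, 6.25, 11.18, 6.30, 3.62, 2.05, 1.18, 0.00 cfs; ΣQ_DR = 32.30 cfs, peak = 11.18 cfs.
Runoff depth d = ΣQ_DR·Δt / A = 32.30 × 1800 / (0.0313 mi²) = 0.7995 in.
The 1-inch UH is the DRH scaled by (1 in)/d, so U_p = 11.18 × 1/0.7995 = 14.0 cfs.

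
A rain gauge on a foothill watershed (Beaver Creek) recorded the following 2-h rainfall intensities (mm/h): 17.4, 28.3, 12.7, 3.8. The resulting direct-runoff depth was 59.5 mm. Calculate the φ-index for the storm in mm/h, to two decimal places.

φ ≈ 9.55 mm/h

Only the 3 blocks with intensity above φ contribute runoff: 17.4, 28.3, 12.7 mm/h.
Σ(I−φ)·Δt = d  ⇒  (17.4+28.3+12.7 − 3φ)·2 = 59.5
φ = (58.40 − 59.5/2) / 3 = 9.55 mm/h.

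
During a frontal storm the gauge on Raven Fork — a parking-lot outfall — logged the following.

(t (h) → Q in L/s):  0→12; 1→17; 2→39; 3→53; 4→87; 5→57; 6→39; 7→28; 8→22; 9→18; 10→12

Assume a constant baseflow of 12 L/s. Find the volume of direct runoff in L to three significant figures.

Direct-runoff ordinates (Q − Q_b): 0.0, 5.0, 27.0, 41.0, 75.0, 45.0, 27.0, 16.0, 10.0, 6.0, 0.0 L/s.
ΣQ_DR = 252.0 L/s.
With Δt = 1 h = 3600 s, V = ΣQ_DR · Δt = 252.0 × 3600 = 9.07 × 10^5 L.

V ≈ 9.07 × 10^5 L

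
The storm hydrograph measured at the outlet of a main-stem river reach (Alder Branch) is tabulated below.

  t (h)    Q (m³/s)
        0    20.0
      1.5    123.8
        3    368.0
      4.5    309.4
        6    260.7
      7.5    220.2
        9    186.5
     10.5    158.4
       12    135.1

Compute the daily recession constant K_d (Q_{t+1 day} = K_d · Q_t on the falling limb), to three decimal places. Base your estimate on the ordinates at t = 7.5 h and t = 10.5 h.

Between t = 7.5 h and t = 10.5 h the flow falls from 220.2 to 158.4 m³/s over 2×1.5 h = 3 h.
Per-interval ratio K = (158.4/220.2)^(1/2) = 0.8481; K_d = K^(24/1.5) = 0.072.

K_d ≈ 0.072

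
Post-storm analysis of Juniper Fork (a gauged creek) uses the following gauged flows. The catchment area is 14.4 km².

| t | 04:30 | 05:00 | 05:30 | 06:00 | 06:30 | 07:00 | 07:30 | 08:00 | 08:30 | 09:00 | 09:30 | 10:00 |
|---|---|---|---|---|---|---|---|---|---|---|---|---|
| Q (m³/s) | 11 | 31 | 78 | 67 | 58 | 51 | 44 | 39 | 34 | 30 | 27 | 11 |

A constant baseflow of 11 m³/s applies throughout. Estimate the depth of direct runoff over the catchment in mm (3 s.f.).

Direct runoff: 0.0, 20.0, 67.0, 56.0, 47.0, 40.0, 33.0, 28.0, 23.0, 19.0, 16.0, 0.0 m³/s; ΣQ_DR = 349.0 m³/s.
V = ΣQ_DR · Δt = 349.0 × 1800 s = 6.282 × 10^5 m³.
Over A = 14.4 km², depth = V / A = 43.6 mm.

d ≈ 43.6 mm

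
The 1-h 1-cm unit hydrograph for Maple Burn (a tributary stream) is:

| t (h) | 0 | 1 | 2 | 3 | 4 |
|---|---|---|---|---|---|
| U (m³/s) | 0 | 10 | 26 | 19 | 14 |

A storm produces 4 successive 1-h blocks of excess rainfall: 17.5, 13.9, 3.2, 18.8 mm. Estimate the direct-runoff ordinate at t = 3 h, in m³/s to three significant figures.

By discrete convolution, Q_j = Σ (P_i / 10 mm) · U_{j−i}.
At t = 3 h (j=3): Q = (17.5/10)·19 + (13.9/10)·26 + (3.2/10)·10 + (18.8/10)·0 = 72.6 m³/s.

Q ≈ 72.6 m³/s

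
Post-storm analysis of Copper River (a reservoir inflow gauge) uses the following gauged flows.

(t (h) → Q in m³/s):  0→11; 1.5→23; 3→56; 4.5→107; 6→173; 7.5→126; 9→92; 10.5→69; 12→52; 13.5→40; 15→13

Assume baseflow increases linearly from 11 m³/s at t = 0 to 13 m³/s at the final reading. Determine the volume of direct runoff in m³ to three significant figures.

V ≈ 3.40 × 10^6 m³

Direct-runoff ordinates (Q − Q_b): 0.00, 11.80, 44.60, 95.40, 161.20, 114.00, 79.80, 56.60, 39.40, 27.20, 0.00 m³/s.
ΣQ_DR = 630.0 m³/s.
With Δt = 1.5 h = 5400 s, V = ΣQ_DR · Δt = 630.0 × 5400 = 3.40 × 10^6 m³.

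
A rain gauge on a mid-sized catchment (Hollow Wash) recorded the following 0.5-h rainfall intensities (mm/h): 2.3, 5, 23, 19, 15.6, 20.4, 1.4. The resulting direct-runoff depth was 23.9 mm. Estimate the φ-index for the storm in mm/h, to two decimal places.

Only the 4 blocks with intensity above φ contribute runoff: 23, 19, 15.6, 20.4 mm/h.
Σ(I−φ)·Δt = d  ⇒  (23+19+15.6+20.4 − 4φ)·0.5 = 23.9
φ = (78.00 − 23.9/0.5) / 4 = 7.55 mm/h.

φ ≈ 7.55 mm/h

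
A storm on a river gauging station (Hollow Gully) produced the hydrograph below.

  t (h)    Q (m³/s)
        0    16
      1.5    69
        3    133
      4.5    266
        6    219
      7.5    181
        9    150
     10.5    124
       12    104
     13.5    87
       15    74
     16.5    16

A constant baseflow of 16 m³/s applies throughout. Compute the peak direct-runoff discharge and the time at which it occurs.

Subtracting baseflow gives direct-runoff ordinates: 0.0, 53.0, 117.0, 250.0, 203.0, 165.0, 134.0, 108.0, 88.0, 71.0, 58.0, 0.0 m³/s.
The maximum is 250.0 m³/s, occurring at the reading for t = 4.5 h.

Q_p = 250.0 m³/s at t = 4.5 h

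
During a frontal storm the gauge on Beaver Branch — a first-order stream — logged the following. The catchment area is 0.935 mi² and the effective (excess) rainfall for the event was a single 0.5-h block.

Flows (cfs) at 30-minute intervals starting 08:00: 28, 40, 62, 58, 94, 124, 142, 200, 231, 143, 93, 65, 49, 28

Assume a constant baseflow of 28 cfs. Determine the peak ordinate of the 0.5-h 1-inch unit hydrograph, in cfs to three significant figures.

U_p ≈ 254 cfs

Direct runoff: 0.0, 12.0, 34.0, 30.0, 66.0, 96.0, 114.0, 172.0, 203.0, 115.0, 65.0, 37.0, 21.0, 0.0 cfs; ΣQ_DR = 965.0 cfs, peak = 203.0 cfs.
Runoff depth d = ΣQ_DR·Δt / A = 965.0 × 1800 / (0.935 mi²) = 0.7997 in.
The 1-inch UH is the DRH scaled by (1 in)/d, so U_p = 203.0 × 1/0.7997 = 254 cfs.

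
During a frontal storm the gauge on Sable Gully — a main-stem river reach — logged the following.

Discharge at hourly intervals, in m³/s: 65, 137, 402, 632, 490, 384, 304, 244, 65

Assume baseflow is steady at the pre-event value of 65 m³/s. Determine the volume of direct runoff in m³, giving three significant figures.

Direct-runoff ordinates (Q − Q_b): 0.0, 72.0, 337.0, 567.0, 425.0, 319.0, 239.0, 179.0, 0.0 m³/s.
ΣQ_DR = 2138 m³/s.
With Δt = 1 h = 3600 s, V = ΣQ_DR · Δt = 2138 × 3600 = 7.70 × 10^6 m³.

V ≈ 7.70 × 10^6 m³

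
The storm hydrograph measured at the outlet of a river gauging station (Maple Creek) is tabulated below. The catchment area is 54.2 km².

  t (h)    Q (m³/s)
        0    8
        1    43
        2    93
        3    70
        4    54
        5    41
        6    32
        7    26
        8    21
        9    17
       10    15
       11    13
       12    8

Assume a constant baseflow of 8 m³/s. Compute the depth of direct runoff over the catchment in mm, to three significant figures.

d ≈ 22.4 mm

Direct runoff: 0.0, 35.0, 85.0, 62.0, 46.0, 33.0, 24.0, 18.0, 13.0, 9.0, 7.0, 5.0, 0.0 m³/s; ΣQ_DR = 337.0 m³/s.
V = ΣQ_DR · Δt = 337.0 × 3600 s = 1.213 × 10^6 m³.
Over A = 54.2 km², depth = V / A = 22.4 mm.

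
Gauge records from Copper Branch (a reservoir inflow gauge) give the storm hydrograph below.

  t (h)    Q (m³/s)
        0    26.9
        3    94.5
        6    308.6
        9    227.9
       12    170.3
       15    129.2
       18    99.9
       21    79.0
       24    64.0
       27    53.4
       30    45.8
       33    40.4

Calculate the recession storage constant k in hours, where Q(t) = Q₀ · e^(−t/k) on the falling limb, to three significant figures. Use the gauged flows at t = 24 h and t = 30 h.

k ≈ 17.9 h

On the falling limb, Q drops from 64.0 to 45.8 m³/s between t = 24 h and t = 30 h (Δt = 6 h).
k = −Δt / ln(Q₂/Q₁) = −6 / ln(45.8/64.0) = 17.9 h.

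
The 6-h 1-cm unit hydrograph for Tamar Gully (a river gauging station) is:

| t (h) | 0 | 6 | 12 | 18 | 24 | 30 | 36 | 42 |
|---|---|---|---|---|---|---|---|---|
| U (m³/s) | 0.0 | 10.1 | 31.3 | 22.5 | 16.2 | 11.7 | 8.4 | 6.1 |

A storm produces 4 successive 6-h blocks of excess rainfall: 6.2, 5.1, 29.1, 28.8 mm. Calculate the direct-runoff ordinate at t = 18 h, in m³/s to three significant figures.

Q ≈ 59.3 m³/s

By discrete convolution, Q_j = Σ (P_i / 10 mm) · U_{j−i}.
At t = 18 h (j=3): Q = (6.2/10)·22.5 + (5.1/10)·31.3 + (29.1/10)·10.1 + (28.8/10)·0.0 = 59.3 m³/s.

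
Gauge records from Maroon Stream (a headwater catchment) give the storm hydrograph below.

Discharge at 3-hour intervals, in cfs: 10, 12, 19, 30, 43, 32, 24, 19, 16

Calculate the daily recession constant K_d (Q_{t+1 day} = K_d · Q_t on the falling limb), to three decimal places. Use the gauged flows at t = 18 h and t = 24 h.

K_d ≈ 0.198

Between t = 18 h and t = 24 h the flow falls from 24 to 16 cfs over 2×3 h = 6 h.
Per-interval ratio K = (16/24)^(1/2) = 0.8165; K_d = K^(24/3) = 0.198.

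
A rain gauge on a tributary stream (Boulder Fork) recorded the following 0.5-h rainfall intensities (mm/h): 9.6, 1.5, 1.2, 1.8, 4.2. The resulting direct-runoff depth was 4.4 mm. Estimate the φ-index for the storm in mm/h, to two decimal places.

φ ≈ 2.50 mm/h

Only the 2 blocks with intensity above φ contribute runoff: 9.6, 4.2 mm/h.
Σ(I−φ)·Δt = d  ⇒  (9.6+4.2 − 2φ)·0.5 = 4.4
φ = (13.80 − 4.4/0.5) / 2 = 2.50 mm/h.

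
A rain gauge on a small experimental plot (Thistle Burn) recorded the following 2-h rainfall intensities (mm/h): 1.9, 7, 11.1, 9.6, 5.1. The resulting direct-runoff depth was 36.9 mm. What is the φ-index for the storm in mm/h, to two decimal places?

φ ≈ 3.59 mm/h

Only the 4 blocks with intensity above φ contribute runoff: 7, 11.1, 9.6, 5.1 mm/h.
Σ(I−φ)·Δt = d  ⇒  (7+11.1+9.6+5.1 − 4φ)·2 = 36.9
φ = (32.80 − 36.9/2) / 4 = 3.59 mm/h.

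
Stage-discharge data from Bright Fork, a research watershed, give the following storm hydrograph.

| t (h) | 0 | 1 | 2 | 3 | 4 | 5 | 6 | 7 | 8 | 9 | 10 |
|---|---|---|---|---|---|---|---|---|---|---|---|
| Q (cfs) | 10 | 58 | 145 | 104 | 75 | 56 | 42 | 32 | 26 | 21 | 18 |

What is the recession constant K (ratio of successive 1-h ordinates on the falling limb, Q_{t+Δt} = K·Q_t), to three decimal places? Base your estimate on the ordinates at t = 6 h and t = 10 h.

Using the recession-limb readings at t = 6 h and t = 10 h: Q falls from 42 to 18 cfs over 4 intervals.
K = (Q₂/Q₁)^(1/4) = (18/42)^(1/4) = 0.809.

K ≈ 0.809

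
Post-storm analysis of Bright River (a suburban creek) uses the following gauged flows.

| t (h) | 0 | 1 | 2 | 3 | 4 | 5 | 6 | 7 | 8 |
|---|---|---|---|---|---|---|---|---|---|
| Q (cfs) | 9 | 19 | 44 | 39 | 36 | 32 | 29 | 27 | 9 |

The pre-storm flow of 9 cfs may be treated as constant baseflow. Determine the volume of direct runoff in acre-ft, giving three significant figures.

Direct-runoff ordinates (Q − Q_b): 0.0, 10.0, 35.0, 30.0, 27.0, 23.0, 20.0, 18.0, 0.0 cfs.
ΣQ_DR = 163.0 cfs.
With Δt = 1 h = 3600 s, V = ΣQ_DR · Δt = 163.0 × 3600 = 5.87 × 10^5 ft³ = 13.5 acre-ft.

V ≈ 13.5 acre-ft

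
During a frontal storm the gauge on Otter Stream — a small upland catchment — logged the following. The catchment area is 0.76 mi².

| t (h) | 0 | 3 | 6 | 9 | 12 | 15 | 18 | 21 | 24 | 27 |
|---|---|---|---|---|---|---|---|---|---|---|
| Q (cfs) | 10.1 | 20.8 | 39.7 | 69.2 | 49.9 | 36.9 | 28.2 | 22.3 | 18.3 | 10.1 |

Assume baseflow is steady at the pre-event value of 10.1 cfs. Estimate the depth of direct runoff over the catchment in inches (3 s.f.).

Direct runoff: 0.0, 10.7, 29.6, 59.1, 39.8, 26.8, 18.1, 12.2, 8.2, 0.0 cfs; ΣQ_DR = 204.5 cfs.
V = ΣQ_DR · Δt = 204.5 × 10800 s = 2.209 × 10^6 ft³.
Over A = 0.76 mi², depth = V / A = 1.25 in.

d ≈ 1.25 in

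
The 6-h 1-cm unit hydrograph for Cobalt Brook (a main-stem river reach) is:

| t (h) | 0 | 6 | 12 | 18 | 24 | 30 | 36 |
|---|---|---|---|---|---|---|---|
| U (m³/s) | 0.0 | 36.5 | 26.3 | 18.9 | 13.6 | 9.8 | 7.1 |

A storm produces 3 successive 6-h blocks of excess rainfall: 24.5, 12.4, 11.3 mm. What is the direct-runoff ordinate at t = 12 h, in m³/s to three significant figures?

Q ≈ 110 m³/s

By discrete convolution, Q_j = Σ (P_i / 10 mm) · U_{j−i}.
At t = 12 h (j=2): Q = (24.5/10)·26.3 + (12.4/10)·36.5 + (11.3/10)·0.0 = 110 m³/s.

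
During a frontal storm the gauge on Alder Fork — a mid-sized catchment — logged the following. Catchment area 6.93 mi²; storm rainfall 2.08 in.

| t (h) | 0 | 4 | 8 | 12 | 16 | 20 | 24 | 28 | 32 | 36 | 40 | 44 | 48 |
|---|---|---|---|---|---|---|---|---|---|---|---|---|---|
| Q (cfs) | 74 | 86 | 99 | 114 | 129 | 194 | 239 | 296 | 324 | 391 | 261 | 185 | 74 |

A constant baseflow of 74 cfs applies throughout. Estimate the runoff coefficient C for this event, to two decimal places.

C ≈ 0.65

ΣQ_DR = 1504 cfs; V = ΣQ_DR·Δt = 2.166 × 10^7 ft³.
Runoff depth d = V / A = 1.345 in.
C = d / P = 1.345 / 2.08 = 0.65.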